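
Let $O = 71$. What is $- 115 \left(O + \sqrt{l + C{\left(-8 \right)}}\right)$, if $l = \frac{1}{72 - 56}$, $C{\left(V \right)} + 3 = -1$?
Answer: $-8165 - \frac{345 i \sqrt{7}}{4} \approx -8165.0 - 228.2 i$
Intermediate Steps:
$C{\left(V \right)} = -4$ ($C{\left(V \right)} = -3 - 1 = -4$)
$l = \frac{1}{16} \approx 0.0625$
$- 115 \left(O + \sqrt{l + C{\left(-8 \right)}}\right) = - 115 \left(71 + \sqrt{\frac{1}{16} - 4}\right) = - 115 \left(71 + \sqrt{- \frac{63}{16}}\right) = - 115 \left(71 + \frac{3 i \sqrt{7}}{4}\right) = -8165 - \frac{345 i \sqrt{7}}{4}$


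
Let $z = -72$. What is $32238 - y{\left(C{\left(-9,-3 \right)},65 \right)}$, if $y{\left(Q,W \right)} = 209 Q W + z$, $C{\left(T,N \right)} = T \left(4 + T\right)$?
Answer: $-579015$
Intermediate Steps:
$y{\left(Q,W \right)} = -72 + 209 Q W$ ($y{\left(Q,W \right)} = 209 Q W - 72 = -72 + 209 Q W$)
$32238 - y{\left(C{\left(-9,-3 \right)},65 \right)} = 32238 - \left(-72 + 209 \left(- 9 \left(4 - 9\right)\right) 65\right) = 32238 - \left(-72 + 209 \left(\left(-9\right) \left(-5\right)\right) 65\right) = 32238 - \left(-72 + 209 \cdot 45 \cdot 65\right) = 32238 - \left(-72 + 611325\right) = 32238 - 611253 = -579015$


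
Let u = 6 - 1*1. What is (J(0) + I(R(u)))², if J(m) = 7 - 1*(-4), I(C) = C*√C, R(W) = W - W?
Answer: 121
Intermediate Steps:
u = 5 (u = 6 - 1 = 5)
R(W) = 0
I(C) = C^(3/2)
J(m) = 11 (J(m) = 7 + 4 = 11)
(J(0) + I(R(u)))² = (11 + 0^(3/2))² = (11 + 0)² = 11² = 121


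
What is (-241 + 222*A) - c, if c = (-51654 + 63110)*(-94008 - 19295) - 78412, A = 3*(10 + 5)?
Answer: 1298087329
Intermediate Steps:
A = 45 (A = 3*15 = 45)
c = -1298077580 (c = 11456*(-113303) - 78412 = -1297999168 - 78412 = -1298077580)
(-241 + 222*A) - c = (-241 + 222*45) - 1*(-1298077580) = (-241 + 9990) + 1298077580 = 9749 + 1298077580 = 1298087329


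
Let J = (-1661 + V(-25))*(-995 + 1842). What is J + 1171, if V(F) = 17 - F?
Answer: -1370122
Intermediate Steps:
J = -1371293 (J = (-1661 + (17 - 1*(-25)))*(-995 + 1842) = (-1661 + (17 + 25))*847 = (-1661 + 42)*847 = -1619*847 = -1371293)
J + 1171 = -1371293 + 1171 = -1370122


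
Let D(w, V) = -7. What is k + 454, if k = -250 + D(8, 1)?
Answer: 197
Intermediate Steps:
k = -257 (k = -250 - 7 = -257)
k + 454 = -257 + 454 = 197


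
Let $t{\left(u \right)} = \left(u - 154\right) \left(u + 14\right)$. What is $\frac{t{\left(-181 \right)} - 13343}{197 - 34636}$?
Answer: $- \frac{42602}{34439} \approx -1.237$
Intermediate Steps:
$t{\left(u \right)} = \left(-154 + u\right) \left(14 + u\right)$ ($t{\left(u \right)} = \left(u - 154\right) \left(14 + u\right) = \left(-154 + u\right) \left(14 + u\right)$)
$\frac{t{\left(-181 \right)} - 13343}{197 - 34636} = \frac{\left(-2156 + \left(-181\right)^{2} - -25340\right) - 13343}{197 - 34636} = \frac{\left(-2156 + 32761 + 25340\right) - 13343}{-34439} = \left(55945 - 13343\right) \left(- \frac{1}{34439}\right) = 42602 \left(- \frac{1}{34439}\right) = - \frac{42602}{34439}$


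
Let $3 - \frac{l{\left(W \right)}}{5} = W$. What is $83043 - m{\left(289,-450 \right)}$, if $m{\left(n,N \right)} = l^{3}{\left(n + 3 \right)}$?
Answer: $3017279168$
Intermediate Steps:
$l{\left(W \right)} = 15 - 5 W$
$m{\left(n,N \right)} = - 125 n^{3}$ ($m{\left(n,N \right)} = \left(15 - 5 \left(n + 3\right)\right)^{3} = \left(15 - 5 \left(3 + n\right)\right)^{3} = \left(15 - \left(15 + 5 n\right)\right)^{3} = \left(- 5 n\right)^{3} = - 125 n^{3}$)
$83043 - m{\left(289,-450 \right)} = 83043 - - 125 \cdot 289^{3} = 83043 - \left(-125\right) 24137569 = 83043 - -3017196125 = 83043 + 3017196125 = 3017279168$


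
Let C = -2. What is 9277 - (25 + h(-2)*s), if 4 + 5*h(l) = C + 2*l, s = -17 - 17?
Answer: 9184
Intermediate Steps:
s = -34
h(l) = -6/5 + 2*l/5 (h(l) = -⅘ + (-2 + 2*l)/5 = -⅘ + (-⅖ + 2*l/5) = -6/5 + 2*l/5)
9277 - (25 + h(-2)*s) = 9277 - (25 + (-6/5 + (⅖)*(-2))*(-34)) = 9277 - (25 + (-6/5 - ⅘)*(-34)) = 9277 - (25 - 2*(-34)) = 9277 - (25 + 68) = 9277 - 1*93 = 9277 - 93 = 9184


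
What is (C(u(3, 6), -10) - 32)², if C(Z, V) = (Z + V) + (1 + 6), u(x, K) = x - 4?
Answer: 1296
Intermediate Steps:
u(x, K) = -4 + x
C(Z, V) = 7 + V + Z (C(Z, V) = (V + Z) + 7 = 7 + V + Z)
(C(u(3, 6), -10) - 32)² = ((7 - 10 + (-4 + 3)) - 32)² = ((7 - 10 - 1) - 32)² = (-4 - 32)² = (-36)² = 1296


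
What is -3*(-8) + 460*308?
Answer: 141704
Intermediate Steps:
-3*(-8) + 460*308 = 24 + 141680 = 141704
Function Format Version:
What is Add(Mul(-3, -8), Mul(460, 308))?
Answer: 141704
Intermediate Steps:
Add(Mul(-3, -8), Mul(460, 308)) = Add(24, 141680) = 141704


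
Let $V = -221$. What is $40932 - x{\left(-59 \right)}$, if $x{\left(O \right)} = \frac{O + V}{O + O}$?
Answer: $\frac{2414848}{59} \approx 40930.0$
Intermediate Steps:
$x{\left(O \right)} = \frac{-221 + O}{2 O}$ ($x{\left(O \right)} = \frac{O - 221}{O + O} = \frac{-221 + O}{2 O}$)
$40932 - x{\left(-59 \right)} = 40932 - \frac{-221 - 59}{2 \left(-59\right)} = 40932 - \frac{1}{2} \left(- \frac{1}{59}\right) \left(-280\right) = 40932 - \frac{140}{59} = \frac{2414848}{59}$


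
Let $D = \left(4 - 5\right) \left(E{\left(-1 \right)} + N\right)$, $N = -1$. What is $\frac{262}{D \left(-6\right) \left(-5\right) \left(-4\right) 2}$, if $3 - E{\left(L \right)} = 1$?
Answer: $\frac{131}{120} \approx 1.0917$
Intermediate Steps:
$E{\left(L \right)} = 2$ ($E{\left(L \right)} = 3 - 1 = 2$)
$D = -1$ ($D = \left(4 - 5\right) \left(2 - 1\right) = \left(-1\right) 1 = -1$)
$\frac{262}{D \left(-6\right) \left(-5\right) \left(-4\right) 2} = \frac{262}{\left(-1\right) \left(-6\right) \left(-5\right) \left(-4\right) 2} = \frac{262}{6 \cdot 20 \cdot 2} = \frac{262}{6 \cdot 40} = \frac{262}{240} = 262 \cdot \frac{1}{240} = \frac{131}{120}$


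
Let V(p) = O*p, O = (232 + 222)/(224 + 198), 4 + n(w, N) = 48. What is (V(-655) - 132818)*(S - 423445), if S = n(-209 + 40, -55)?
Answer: 11928596195483/211 ≈ 5.6534e+10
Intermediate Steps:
n(w, N) = 44 (n(w, N) = -4 + 48 = 44)
O = 227/211 (O = 454/422 = 454*(1/422) = 227/211 ≈ 1.0758)
S = 44
V(p) = 227*p/211
(V(-655) - 132818)*(S - 423445) = ((227/211)*(-655) - 132818)*(44 - 423445) = (-148685/211 - 132818)*(-423401) = -28173283/211*(-423401) = 11928596195483/211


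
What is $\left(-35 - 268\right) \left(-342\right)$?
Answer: $103626$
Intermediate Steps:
$\left(-35 - 268\right) \left(-342\right) = \left(-303\right) \left(-342\right) = 103626$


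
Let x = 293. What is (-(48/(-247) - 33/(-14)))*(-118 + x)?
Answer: -186975/494 ≈ -378.49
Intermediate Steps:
(-(48/(-247) - 33/(-14)))*(-118 + x) = (-(48/(-247) - 33/(-14)))*(-118 + 293) = -(48*(-1/247) - 33*(-1/14))*175 = -(-48/247 + 33/14)*175 = -1*7479/3458*175 = -7479/3458*175 = -186975/494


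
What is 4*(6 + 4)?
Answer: 40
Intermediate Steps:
4*(6 + 4) = 4*10 = 40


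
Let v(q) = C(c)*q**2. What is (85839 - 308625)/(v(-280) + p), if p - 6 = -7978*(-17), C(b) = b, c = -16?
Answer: 111393/559384 ≈ 0.19914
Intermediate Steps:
p = 135632 (p = 6 - 7978*(-17) = 6 + 135626 = 135632)
v(q) = -16*q**2
(85839 - 308625)/(v(-280) + p) = (85839 - 308625)/(-16*(-280)**2 + 135632) = -222786/(-16*78400 + 135632) = -222786/(-1254400 + 135632) = -222786/(-1118768) = -222786*(-1/1118768) = 111393/559384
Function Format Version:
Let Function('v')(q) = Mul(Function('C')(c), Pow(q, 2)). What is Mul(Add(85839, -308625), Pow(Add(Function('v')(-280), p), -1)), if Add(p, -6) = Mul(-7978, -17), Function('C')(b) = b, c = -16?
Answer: Rational(111393, 559384) ≈ 0.19914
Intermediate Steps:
p = 135632 (p = Add(6, Mul(-7978, -17)) = Add(6, 135626) = 135632)
Function('v')(q) = Mul(-16, Pow(q, 2))
Mul(Add(85839, -308625), Pow(Add(Function('v')(-280), p), -1)) = Mul(Add(85839, -308625), Pow(Add(Mul(-16, Pow(-280, 2)), 135632), -1)) = Mul(-222786, Pow(Add(Mul(-16, 78400), 135632), -1)) = Mul(-222786, Pow(Add(-1254400, 135632), -1)) = Mul(-222786, Pow(-1118768, -1)) = Mul(-222786, Rational(-1, 1118768)) = Rational(111393, 559384)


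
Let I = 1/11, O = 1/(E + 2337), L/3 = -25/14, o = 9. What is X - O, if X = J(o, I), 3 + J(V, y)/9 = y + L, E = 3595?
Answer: -33981539/456764 ≈ -74.396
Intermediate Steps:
L = -75/14 (L = 3*(-25/14) = -75/14 ≈ -5.3571)
O = 1/5932 (O = 1/(3595 + 2337) = 1/5932 ≈ 0.00016858)
I = 1/11 ≈ 0.090909
J(V, y) = -1053/14 + 9*y (J(V, y) = -27 + 9*(y - 75/14) = -27 + 9*(-75/14 + y) = -27 + (-675/14 + 9*y) = -1053/14 + 9*y)
X = -11457/154 (X = -1053/14 + 9*(1/11) = -1053/14 + 9/11 = -11457/154 ≈ -74.396)
X - O = -11457/154 - 1*1/5932 = -11457/154 - 1/5932 = -33981539/456764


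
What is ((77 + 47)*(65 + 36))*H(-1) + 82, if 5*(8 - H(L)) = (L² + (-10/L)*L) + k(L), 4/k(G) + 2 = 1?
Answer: 664182/5 ≈ 1.3284e+5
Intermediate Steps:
k(G) = -4 (k(G) = 4/(-2 + 1) = 4/(-1) = 4*(-1) = -4)
H(L) = 54/5 - L²/5 (H(L) = 8 - ((L² + (-10/L)*L) - 4)/5 = 8 - ((L² - 10) - 4)/5 = 8 - ((-10 + L²) - 4)/5 = 8 - (-14 + L²)/5 = 8 + (14/5 - L²/5) = 54/5 - L²/5)
((77 + 47)*(65 + 36))*H(-1) + 82 = ((77 + 47)*(65 + 36))*(54/5 - ⅕*(-1)²) + 82 = (124*101)*(54/5 - ⅕*1) + 82 = 12524*(54/5 - ⅕) + 82 = 12524*(53/5) + 82 = 663772/5 + 82 = 664182/5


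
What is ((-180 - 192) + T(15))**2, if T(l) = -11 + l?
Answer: 135424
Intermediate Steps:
((-180 - 192) + T(15))**2 = ((-180 - 192) + (-11 + 15))**2 = (-372 + 4)**2 = (-368)**2 = 135424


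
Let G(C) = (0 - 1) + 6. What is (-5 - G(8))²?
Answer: 100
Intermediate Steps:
G(C) = 5 (G(C) = -1 + 6 = 5)
(-5 - G(8))² = (-5 - 1*5)² = (-5 - 5)² = (-10)² = 100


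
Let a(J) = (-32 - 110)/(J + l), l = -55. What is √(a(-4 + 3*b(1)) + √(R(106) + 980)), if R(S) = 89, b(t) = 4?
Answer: √(6674 + 2209*√1069)/47 ≈ 5.9764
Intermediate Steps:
a(J) = -142/(-55 + J) (a(J) = (-32 - 110)/(J - 55) = -142/(-55 + J))
√(a(-4 + 3*b(1)) + √(R(106) + 980)) = √(-142/(-55 + (-4 + 3*4)) + √(89 + 980)) = √(-142/(-55 + (-4 + 12)) + √1069) = √(-142/(-55 + 8) + √1069) = √(-142/(-47) + √1069) = √(-142*(-1/47) + √1069) = √(142/47 + √1069)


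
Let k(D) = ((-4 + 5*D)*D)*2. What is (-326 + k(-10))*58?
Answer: 43732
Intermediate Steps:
k(D) = 2*D*(-4 + 5*D) (k(D) = (D*(-4 + 5*D))*2 = 2*D*(-4 + 5*D))
(-326 + k(-10))*58 = (-326 + 2*(-10)*(-4 + 5*(-10)))*58 = (-326 + 2*(-10)*(-4 - 50))*58 = (-326 + 2*(-10)*(-54))*58 = (-326 + 1080)*58 = 754*58 = 43732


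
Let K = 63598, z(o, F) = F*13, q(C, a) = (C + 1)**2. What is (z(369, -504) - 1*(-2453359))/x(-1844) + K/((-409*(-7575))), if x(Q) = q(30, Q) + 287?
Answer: 2526905215843/1288840800 ≈ 1960.6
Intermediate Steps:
q(C, a) = (1 + C)**2
z(o, F) = 13*F
x(Q) = 1248 (x(Q) = (1 + 30)**2 + 287 = 31**2 + 287 = 961 + 287 = 1248)
(z(369, -504) - 1*(-2453359))/x(-1844) + K/((-409*(-7575))) = (13*(-504) - 1*(-2453359))/1248 + 63598/((-409*(-7575))) = (-6552 + 2453359)*(1/1248) + 63598/3098175 = 2446807*(1/1248) + 63598*(1/3098175) = 2446807/1248 + 63598/3098175 = 2526905215843/1288840800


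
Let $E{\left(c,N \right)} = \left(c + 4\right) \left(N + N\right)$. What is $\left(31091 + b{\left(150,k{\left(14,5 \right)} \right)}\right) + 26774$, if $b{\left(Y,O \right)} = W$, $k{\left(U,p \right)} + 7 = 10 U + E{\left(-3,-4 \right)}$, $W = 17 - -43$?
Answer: $57925$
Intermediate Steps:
$E{\left(c,N \right)} = 2 N \left(4 + c\right)$ ($E{\left(c,N \right)} = \left(4 + c\right) 2 N = 2 N \left(4 + c\right)$)
$W = 60$ ($W = 17 + 43 = 60$)
$k{\left(U,p \right)} = -15 + 10 U$ ($k{\left(U,p \right)} = -7 + \left(10 U + 2 \left(-4\right) \left(4 - 3\right)\right) = -7 + \left(10 U + 2 \left(-4\right) 1\right) = -7 + \left(10 U - 8\right) = -7 + \left(-8 + 10 U\right) = -15 + 10 U$)
$b{\left(Y,O \right)} = 60$
$\left(31091 + b{\left(150,k{\left(14,5 \right)} \right)}\right) + 26774 = \left(31091 + 60\right) + 26774 = 31151 + 26774 = 57925$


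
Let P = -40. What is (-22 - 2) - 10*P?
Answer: 376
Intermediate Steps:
(-22 - 2) - 10*P = (-22 - 2) - 10*(-40) = -24 + 400 = 376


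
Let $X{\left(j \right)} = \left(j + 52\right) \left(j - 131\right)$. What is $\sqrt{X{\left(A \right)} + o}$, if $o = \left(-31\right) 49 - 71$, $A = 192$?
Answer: $17 \sqrt{46} \approx 115.3$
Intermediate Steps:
$X{\left(j \right)} = \left(-131 + j\right) \left(52 + j\right)$ ($X{\left(j \right)} = \left(52 + j\right) \left(-131 + j\right) = \left(-131 + j\right) \left(52 + j\right)$)
$o = -1590$ ($o = -1519 - 71 = -1590$)
$\sqrt{X{\left(A \right)} + o} = \sqrt{\left(-6812 + 192^{2} - 15168\right) - 1590} = \sqrt{\left(-6812 + 36864 - 15168\right) - 1590} = \sqrt{14884 - 1590} = \sqrt{13294} = 17 \sqrt{46}$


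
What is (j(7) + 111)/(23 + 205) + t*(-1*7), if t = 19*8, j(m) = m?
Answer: -121237/114 ≈ -1063.5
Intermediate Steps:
t = 152
(j(7) + 111)/(23 + 205) + t*(-1*7) = (7 + 111)/(23 + 205) + 152*(-1*7) = 118/228 + 152*(-7) = 118*(1/228) - 1064 = 59/114 - 1064 = -121237/114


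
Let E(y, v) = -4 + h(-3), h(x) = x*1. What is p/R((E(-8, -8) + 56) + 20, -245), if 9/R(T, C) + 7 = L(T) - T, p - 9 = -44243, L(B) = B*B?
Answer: -207236290/9 ≈ -2.3026e+7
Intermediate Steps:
L(B) = B²
h(x) = x
E(y, v) = -7 (E(y, v) = -4 - 3 = -7)
p = -44234 (p = 9 - 44243 = -44234)
R(T, C) = 9/(-7 + T² - T) (R(T, C) = 9/(-7 + (T² - T)) = 9/(-7 + T² - T))
p/R((E(-8, -8) + 56) + 20, -245) = -(-309638/9 - 44234*((-7 + 56) + 20)/9 + 44234*((-7 + 56) + 20)²/9) = -(-309638/9 - 44234*(49 + 20)/9 + 44234*(49 + 20)²/9) = -44234/(9/(-7 + 69² - 1*69)) = -44234/(9/(-7 + 4761 - 69)) = -44234/(9/4685) = -44234/(9*(1/4685)) = -44234/9/4685 = -44234*4685/9 = -207236290/9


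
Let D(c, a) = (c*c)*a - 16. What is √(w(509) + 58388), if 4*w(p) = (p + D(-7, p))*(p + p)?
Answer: √6531341 ≈ 2555.6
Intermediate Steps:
D(c, a) = -16 + a*c² (D(c, a) = c²*a - 16 = a*c² - 16 = -16 + a*c²)
w(p) = p*(-16 + 50*p)/2 (w(p) = ((p + (-16 + p*(-7)²))*(p + p))/4 = ((p + (-16 + p*49))*(2*p))/4 = ((p + (-16 + 49*p))*(2*p))/4 = ((-16 + 50*p)*(2*p))/4 = (2*p*(-16 + 50*p))/4 = p*(-16 + 50*p)/2)
√(w(509) + 58388) = √(509*(-8 + 25*509) + 58388) = √(509*(-8 + 12725) + 58388) = √(509*12717 + 58388) = √(6472953 + 58388) = √6531341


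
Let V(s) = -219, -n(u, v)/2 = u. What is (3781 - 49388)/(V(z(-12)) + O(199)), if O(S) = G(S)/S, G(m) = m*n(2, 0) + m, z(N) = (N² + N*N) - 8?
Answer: 45607/222 ≈ 205.44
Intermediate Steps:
z(N) = -8 + 2*N² (z(N) = (N² + N²) - 8 = 2*N² - 8 = -8 + 2*N²)
n(u, v) = -2*u
G(m) = -3*m (G(m) = m*(-2*2) + m = m*(-4) + m = -4*m + m = -3*m)
O(S) = -3 (O(S) = (-3*S)/S = -3)
(3781 - 49388)/(V(z(-12)) + O(199)) = (3781 - 49388)/(-219 - 3) = -45607/(-222) = -45607*(-1/222) = 45607/222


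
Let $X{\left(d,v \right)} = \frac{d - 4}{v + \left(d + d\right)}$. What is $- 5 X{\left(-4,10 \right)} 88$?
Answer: $1760$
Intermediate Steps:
$X{\left(d,v \right)} = \frac{-4 + d}{v + 2 d}$
$- 5 X{\left(-4,10 \right)} 88 = - 5 \frac{-4 - 4}{10 + 2 \left(-4\right)} 88 = - 5 \frac{1}{10 - 8} \left(-8\right) 88 = - 5 \cdot \frac{1}{2} \left(-8\right) 88 = \left(-5\right) \left(-4\right) 88 = 20 \cdot 88 = 1760$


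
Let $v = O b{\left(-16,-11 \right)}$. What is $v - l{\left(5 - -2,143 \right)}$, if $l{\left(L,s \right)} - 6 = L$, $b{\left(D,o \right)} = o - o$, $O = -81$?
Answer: $-13$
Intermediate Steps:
$b{\left(D,o \right)} = 0$
$l{\left(L,s \right)} = 6 + L$
$v = 0$ ($v = \left(-81\right) 0 = 0$)
$v - l{\left(5 - -2,143 \right)} = 0 - \left(6 + \left(5 - -2\right)\right) = 0 - \left(6 + \left(5 + 2\right)\right) = 0 - \left(6 + 7\right) = 0 - 13 = -13$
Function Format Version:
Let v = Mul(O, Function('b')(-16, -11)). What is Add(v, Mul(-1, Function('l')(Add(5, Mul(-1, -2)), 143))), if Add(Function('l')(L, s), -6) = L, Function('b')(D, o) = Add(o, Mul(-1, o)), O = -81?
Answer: -13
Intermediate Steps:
Function('b')(D, o) = 0
Function('l')(L, s) = Add(6, L)
v = 0 (v = Mul(-81, 0) = 0)
Add(v, Mul(-1, Function('l')(Add(5, Mul(-1, -2)), 143))) = Add(0, Mul(-1, Add(6, Add(5, Mul(-1, -2))))) = Add(0, Mul(-1, Add(6, Add(5, 2)))) = Add(0, Mul(-1, Add(6, 7))) = Add(0, Mul(-1, 13)) = Add(0, -13) = -13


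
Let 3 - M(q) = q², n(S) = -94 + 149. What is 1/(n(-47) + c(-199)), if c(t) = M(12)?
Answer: -1/86 ≈ -0.011628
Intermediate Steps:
n(S) = 55
M(q) = 3 - q²
c(t) = -141 (c(t) = 3 - 1*12² = 3 - 1*144 = 3 - 144 = -141)
1/(n(-47) + c(-199)) = 1/(55 - 141) = 1/(-86) = -1/86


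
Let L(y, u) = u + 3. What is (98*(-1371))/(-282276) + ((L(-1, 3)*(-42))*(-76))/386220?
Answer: 795804121/1514175510 ≈ 0.52557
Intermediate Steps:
L(y, u) = 3 + u
(98*(-1371))/(-282276) + ((L(-1, 3)*(-42))*(-76))/386220 = (98*(-1371))/(-282276) + (((3 + 3)*(-42))*(-76))/386220 = -134358*(-1/282276) + ((6*(-42))*(-76))*(1/386220) = 22393/47046 - 252*(-76)*(1/386220) = 22393/47046 + 19152*(1/386220) = 22393/47046 + 1596/32185 = 795804121/1514175510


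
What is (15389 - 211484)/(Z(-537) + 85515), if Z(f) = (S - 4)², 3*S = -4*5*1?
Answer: -1764855/770659 ≈ -2.2901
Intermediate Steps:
S = -20/3 (S = (-4*5*1)/3 = (-20*1)/3 = (⅓)*(-20) = -20/3 ≈ -6.6667)
Z(f) = 1024/9 (Z(f) = (-20/3 - 4)² = (-32/3)² = 1024/9)
(15389 - 211484)/(Z(-537) + 85515) = (15389 - 211484)/(1024/9 + 85515) = -196095/770659/9 = -196095*9/770659 = -1764855/770659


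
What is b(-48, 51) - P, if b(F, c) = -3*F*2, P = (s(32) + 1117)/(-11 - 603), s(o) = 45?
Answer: 88997/307 ≈ 289.89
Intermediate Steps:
P = -581/307 (P = (45 + 1117)/(-11 - 603) = 1162/(-614) = 1162*(-1/614) = -581/307 ≈ -1.8925)
b(F, c) = -6*F
b(-48, 51) - P = -6*(-48) - 1*(-581/307) = 288 + 581/307 = 88997/307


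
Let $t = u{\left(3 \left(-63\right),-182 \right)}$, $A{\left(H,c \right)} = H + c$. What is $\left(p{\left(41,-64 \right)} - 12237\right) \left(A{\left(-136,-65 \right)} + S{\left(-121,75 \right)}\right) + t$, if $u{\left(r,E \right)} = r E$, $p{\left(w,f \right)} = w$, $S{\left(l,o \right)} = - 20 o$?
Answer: $20779794$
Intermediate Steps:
$u{\left(r,E \right)} = E r$
$t = 34398$ ($t = - 182 \cdot 3 \left(-63\right) = \left(-182\right) \left(-189\right) = 34398$)
$\left(p{\left(41,-64 \right)} - 12237\right) \left(A{\left(-136,-65 \right)} + S{\left(-121,75 \right)}\right) + t = \left(41 - 12237\right) \left(\left(-136 - 65\right) - 1500\right) + 34398 = - 12196 \left(-201 - 1500\right) + 34398 = \left(-12196\right) \left(-1701\right) + 34398 = 20745396 + 34398 = 20779794$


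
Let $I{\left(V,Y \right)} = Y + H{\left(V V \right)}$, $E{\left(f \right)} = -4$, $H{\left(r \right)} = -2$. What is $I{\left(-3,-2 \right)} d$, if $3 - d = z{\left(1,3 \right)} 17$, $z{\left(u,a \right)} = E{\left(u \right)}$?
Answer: $-284$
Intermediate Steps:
$z{\left(u,a \right)} = -4$
$I{\left(V,Y \right)} = -2 + Y$ ($I{\left(V,Y \right)} = Y - 2 = -2 + Y$)
$d = 71$ ($d = 3 - \left(-4\right) 17 = 3 - -68 = 3 + 68 = 71$)
$I{\left(-3,-2 \right)} d = \left(-2 - 2\right) 71 = \left(-4\right) 71 = -284$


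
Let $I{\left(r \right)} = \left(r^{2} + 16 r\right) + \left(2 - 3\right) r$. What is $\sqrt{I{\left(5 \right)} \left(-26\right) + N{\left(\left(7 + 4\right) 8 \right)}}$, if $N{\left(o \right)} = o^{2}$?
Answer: $2 \sqrt{1286} \approx 71.722$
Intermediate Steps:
$I{\left(r \right)} = r^{2} + 15 r$ ($I{\left(r \right)} = \left(r^{2} + 16 r\right) - r = r^{2} + 15 r$)
$\sqrt{I{\left(5 \right)} \left(-26\right) + N{\left(\left(7 + 4\right) 8 \right)}} = \sqrt{5 \left(15 + 5\right) \left(-26\right) + \left(\left(7 + 4\right) 8\right)^{2}} = \sqrt{5 \cdot 20 \left(-26\right) + \left(11 \cdot 8\right)^{2}} = \sqrt{100 \left(-26\right) + 88^{2}} = \sqrt{-2600 + 7744} = \sqrt{5144} = 2 \sqrt{1286}$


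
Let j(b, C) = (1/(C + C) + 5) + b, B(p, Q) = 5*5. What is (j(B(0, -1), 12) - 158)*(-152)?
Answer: 58349/3 ≈ 19450.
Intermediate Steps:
B(p, Q) = 25
j(b, C) = 5 + b + 1/(2*C) (j(b, C) = (1/(2*C) + 5) + b = (5 + 1/(2*C)) + b = 5 + b + 1/(2*C))
(j(B(0, -1), 12) - 158)*(-152) = ((5 + 25 + (½)/12) - 158)*(-152) = ((5 + 25 + (½)*(1/12)) - 158)*(-152) = ((5 + 25 + 1/24) - 158)*(-152) = (721/24 - 158)*(-152) = -3071/24*(-152) = 58349/3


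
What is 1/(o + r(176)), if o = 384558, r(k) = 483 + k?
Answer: 1/385217 ≈ 2.5959e-6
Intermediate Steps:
1/(o + r(176)) = 1/(384558 + (483 + 176)) = 1/(384558 + 659) = 1/385217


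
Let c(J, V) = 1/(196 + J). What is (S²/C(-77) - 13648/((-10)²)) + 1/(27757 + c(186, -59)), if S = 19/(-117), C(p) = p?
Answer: -138667818002191/1016028038025 ≈ -136.48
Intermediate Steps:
S = -19/117 (S = 19*(-1/117) = -19/117 ≈ -0.16239)
(S²/C(-77) - 13648/((-10)²)) + 1/(27757 + c(186, -59)) = ((-19/117)²/(-77) - 13648/((-10)²)) + 1/(27757 + 1/(196 + 186)) = ((361/13689)*(-1/77) - 13648/100) + 1/(27757 + 1/382) = (-361/1054053 - 13648*1/100) + 1/(27757 + 1/382) = (-361/1054053 - 3412/25) + 1/(10603175/382) = -3596437861/26351325 + 382/10603175 = -138667818002191/1016028038025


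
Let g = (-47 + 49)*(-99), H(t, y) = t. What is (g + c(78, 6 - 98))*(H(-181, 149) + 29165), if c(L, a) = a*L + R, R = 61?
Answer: -211959992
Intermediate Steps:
g = -198 (g = 2*(-99) = -198)
c(L, a) = 61 + L*a (c(L, a) = a*L + 61 = L*a + 61 = 61 + L*a)
(g + c(78, 6 - 98))*(H(-181, 149) + 29165) = (-198 + (61 + 78*(6 - 98)))*(-181 + 29165) = (-198 + (61 + 78*(-92)))*28984 = (-198 + (61 - 7176))*28984 = (-198 - 7115)*28984 = -7313*28984 = -211959992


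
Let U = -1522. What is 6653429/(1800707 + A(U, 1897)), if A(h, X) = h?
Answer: 6653429/1799185 ≈ 3.6980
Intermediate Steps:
6653429/(1800707 + A(U, 1897)) = 6653429/(1800707 - 1522) = 6653429/1799185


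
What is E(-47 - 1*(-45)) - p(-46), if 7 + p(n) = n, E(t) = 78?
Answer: 131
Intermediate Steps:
p(n) = -7 + n
E(-47 - 1*(-45)) - p(-46) = 78 - (-7 - 46) = 78 - 1*(-53) = 78 + 53 = 131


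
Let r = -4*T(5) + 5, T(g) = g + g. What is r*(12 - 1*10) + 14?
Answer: -56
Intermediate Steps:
T(g) = 2*g
r = -35 (r = -8*5 + 5 = -4*10 + 5 = -40 + 5 = -35)
r*(12 - 1*10) + 14 = -35*(12 - 1*10) + 14 = -35*(12 - 10) + 14 = -35*2 + 14 = -70 + 14 = -56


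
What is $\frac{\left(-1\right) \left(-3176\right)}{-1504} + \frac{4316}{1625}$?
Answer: $\frac{12791}{23500} \approx 0.5443$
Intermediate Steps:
$\frac{\left(-1\right) \left(-3176\right)}{-1504} + \frac{4316}{1625} = 3176 \left(- \frac{1}{1504}\right) + 4316 \cdot \frac{1}{1625} = - \frac{397}{188} + \frac{332}{125} = \frac{12791}{23500}$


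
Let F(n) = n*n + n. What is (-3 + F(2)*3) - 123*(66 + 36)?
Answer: -12531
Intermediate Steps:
F(n) = n + n² (F(n) = n² + n = n + n²)
(-3 + F(2)*3) - 123*(66 + 36) = (-3 + (2*(1 + 2))*3) - 123*(66 + 36) = (-3 + (2*3)*3) - 123*102 = (-3 + 6*3) - 12546 = (-3 + 18) - 12546 = 15 - 12546 = -12531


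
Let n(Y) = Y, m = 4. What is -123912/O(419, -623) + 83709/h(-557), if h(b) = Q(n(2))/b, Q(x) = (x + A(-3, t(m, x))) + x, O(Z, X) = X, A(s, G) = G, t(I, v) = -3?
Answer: -29047819887/623 ≈ -4.6626e+7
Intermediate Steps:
Q(x) = -3 + 2*x (Q(x) = (x - 3) + x = (-3 + x) + x = -3 + 2*x)
h(b) = 1/b (h(b) = (-3 + 2*2)/b = (-3 + 4)/b = 1/b)
-123912/O(419, -623) + 83709/h(-557) = -123912/(-623) + 83709/(1/(-557)) = -123912*(-1/623) + 83709/(-1/557) = 123912/623 + 83709*(-557) = 123912/623 - 46625913 = -29047819887/623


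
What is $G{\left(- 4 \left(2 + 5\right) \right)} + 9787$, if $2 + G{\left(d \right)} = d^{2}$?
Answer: $10569$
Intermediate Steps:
$G{\left(d \right)} = -2 + d^{2}$
$G{\left(- 4 \left(2 + 5\right) \right)} + 9787 = \left(-2 + \left(- 4 \left(2 + 5\right)\right)^{2}\right) + 9787 = \left(-2 + \left(\left(-4\right) 7\right)^{2}\right) + 9787 = \left(-2 + \left(-28\right)^{2}\right) + 9787 = \left(-2 + 784\right) + 9787 = 782 + 9787 = 10569$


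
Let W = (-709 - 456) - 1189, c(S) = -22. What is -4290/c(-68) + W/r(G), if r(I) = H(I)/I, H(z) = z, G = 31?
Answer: -2159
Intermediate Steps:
r(I) = 1 (r(I) = I/I = 1)
W = -2354 (W = -1165 - 1189 = -2354)
-4290/c(-68) + W/r(G) = -4290/(-22) - 2354/1 = -4290*(-1/22) - 2354*1 = 195 - 2354 = -2159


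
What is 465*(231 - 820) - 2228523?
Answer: -2502408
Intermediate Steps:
465*(231 - 820) - 2228523 = 465*(-589) - 2228523 = -273885 - 2228523 = -2502408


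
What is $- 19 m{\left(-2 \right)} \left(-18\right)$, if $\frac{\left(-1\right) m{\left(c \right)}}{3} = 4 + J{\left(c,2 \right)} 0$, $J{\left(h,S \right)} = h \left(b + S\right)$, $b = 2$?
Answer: $-4104$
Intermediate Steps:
$J{\left(h,S \right)} = h \left(2 + S\right)$
$m{\left(c \right)} = -12$ ($m{\left(c \right)} = - 3 \left(4 + c \left(2 + 2\right) 0\right) = - 3 \left(4 + c 4 \cdot 0\right) = - 3 \left(4 + 4 c 0\right) = - 3 \left(4 + 0\right) = \left(-3\right) 4 = -12$)
$- 19 m{\left(-2 \right)} \left(-18\right) = \left(-19\right) \left(-12\right) \left(-18\right) = 228 \left(-18\right) = -4104$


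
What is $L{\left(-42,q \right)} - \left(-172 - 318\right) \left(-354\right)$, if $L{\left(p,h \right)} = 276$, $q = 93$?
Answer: $-173184$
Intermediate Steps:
$L{\left(-42,q \right)} - \left(-172 - 318\right) \left(-354\right) = 276 - \left(-172 - 318\right) \left(-354\right) = 276 - \left(-490\right) \left(-354\right) = 276 - 173460 = -173184$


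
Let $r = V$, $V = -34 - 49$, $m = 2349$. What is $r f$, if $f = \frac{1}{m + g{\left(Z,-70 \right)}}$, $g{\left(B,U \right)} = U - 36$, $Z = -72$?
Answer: $- \frac{83}{2243} \approx -0.037004$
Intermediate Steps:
$g{\left(B,U \right)} = -36 + U$
$V = -83$ ($V = -34 - 49 = -83$)
$f = \frac{1}{2243}$ ($f = \frac{1}{2349 - 106} = \frac{1}{2243} \approx 0.00044583$)
$r = -83$
$r f = \left(-83\right) \frac{1}{2243} = - \frac{83}{2243}$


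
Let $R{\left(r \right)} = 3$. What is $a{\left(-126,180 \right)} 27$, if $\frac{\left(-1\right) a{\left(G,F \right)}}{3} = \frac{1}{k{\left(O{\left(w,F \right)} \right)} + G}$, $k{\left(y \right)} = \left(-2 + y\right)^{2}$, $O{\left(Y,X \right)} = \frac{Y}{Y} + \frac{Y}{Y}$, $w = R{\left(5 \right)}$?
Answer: $\frac{9}{14} \approx 0.64286$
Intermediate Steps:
$w = 3$
$O{\left(Y,X \right)} = 2$ ($O{\left(Y,X \right)} = 1 + 1 = 2$)
$a{\left(G,F \right)} = - \frac{3}{G}$ ($a{\left(G,F \right)} = - \frac{3}{\left(-2 + 2\right)^{2} + G} = - \frac{3}{0^{2} + G} = - \frac{3}{0 + G} = - \frac{3}{G}$)
$a{\left(-126,180 \right)} 27 = - \frac{3}{-126} \cdot 27 = \left(-3\right) \left(- \frac{1}{126}\right) 27 = \frac{1}{42} \cdot 27 = \frac{9}{14}$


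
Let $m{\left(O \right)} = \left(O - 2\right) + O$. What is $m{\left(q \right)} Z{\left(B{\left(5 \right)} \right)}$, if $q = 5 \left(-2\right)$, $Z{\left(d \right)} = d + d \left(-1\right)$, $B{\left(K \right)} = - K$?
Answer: $0$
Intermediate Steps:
$Z{\left(d \right)} = 0$ ($Z{\left(d \right)} = d - d = 0$)
$q = -10$
$m{\left(O \right)} = -2 + 2 O$ ($m{\left(O \right)} = \left(-2 + O\right) + O = -2 + 2 O$)
$m{\left(q \right)} Z{\left(B{\left(5 \right)} \right)} = \left(-2 + 2 \left(-10\right)\right) 0 = \left(-2 - 20\right) 0 = \left(-22\right) 0 = 0$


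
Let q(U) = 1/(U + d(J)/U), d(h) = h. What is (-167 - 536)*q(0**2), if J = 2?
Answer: 0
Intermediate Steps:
q(U) = 1/(U + 2/U)
(-167 - 536)*q(0**2) = (-167 - 536)*(0**2/(2 + (0**2)**2)) = -0/(2 + 0**2) = -0/(2 + 0) = -0/2 = -703*0 = 0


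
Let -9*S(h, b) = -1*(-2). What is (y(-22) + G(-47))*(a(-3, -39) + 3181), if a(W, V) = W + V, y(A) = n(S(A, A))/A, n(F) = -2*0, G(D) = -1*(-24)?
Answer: 75336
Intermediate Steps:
G(D) = 24
S(h, b) = -2/9 (S(h, b) = -(-1)*(-2)/9 = -⅑*2 = -2/9)
n(F) = 0
y(A) = 0 (y(A) = 0/A = 0)
a(W, V) = V + W
(y(-22) + G(-47))*(a(-3, -39) + 3181) = (0 + 24)*((-39 - 3) + 3181) = 24*(-42 + 3181) = 24*3139 = 75336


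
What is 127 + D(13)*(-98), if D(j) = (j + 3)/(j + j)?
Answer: 867/13 ≈ 66.692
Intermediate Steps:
D(j) = (3 + j)/(2*j) (D(j) = (3 + j)/((2*j)) = (3 + j)*(1/(2*j)) = (3 + j)/(2*j))
127 + D(13)*(-98) = 127 + ((1/2)*(3 + 13)/13)*(-98) = 127 + ((1/2)*(1/13)*16)*(-98) = 127 + (8/13)*(-98) = 127 - 784/13 = 867/13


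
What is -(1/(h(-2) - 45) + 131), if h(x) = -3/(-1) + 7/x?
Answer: -11919/91 ≈ -130.98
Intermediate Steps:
h(x) = 3 + 7/x (h(x) = -3*(-1) + 7/x = 3 + 7/x)
-(1/(h(-2) - 45) + 131) = -(1/((3 + 7/(-2)) - 45) + 131) = -(1/((3 + 7*(-1/2)) - 45) + 131) = -(1/((3 - 7/2) - 45) + 131) = -(1/(-1/2 - 45) + 131) = -(1/(-91/2) + 131) = -(-2/91 + 131) = -1*11919/91 = -11919/91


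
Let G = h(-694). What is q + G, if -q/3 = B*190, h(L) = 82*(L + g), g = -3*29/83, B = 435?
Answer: -25310348/83 ≈ -3.0494e+5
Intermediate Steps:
g = -87/83 (g = -87*1/83 = -87/83 ≈ -1.0482)
h(L) = -7134/83 + 82*L (h(L) = 82*(L - 87/83) = 82*(-87/83 + L) = -7134/83 + 82*L)
G = -4730498/83 (G = -7134/83 + 82*(-694) = -7134/83 - 56908 = -4730498/83 ≈ -56994.)
q = -247950 (q = -1305*190 = -3*82650 = -247950)
q + G = -247950 - 4730498/83 = -25310348/83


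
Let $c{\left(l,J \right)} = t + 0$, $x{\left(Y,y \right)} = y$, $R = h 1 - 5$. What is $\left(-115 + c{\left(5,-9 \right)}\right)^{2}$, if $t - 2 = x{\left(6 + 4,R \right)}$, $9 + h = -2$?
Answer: $16641$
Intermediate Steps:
$h = -11$ ($h = -9 - 2 = -11$)
$R = -16$ ($R = \left(-11\right) 1 - 5 = -11 - 5 = -16$)
$t = -14$ ($t = 2 - 16 = -14$)
$c{\left(l,J \right)} = -14$ ($c{\left(l,J \right)} = -14 + 0 = -14$)
$\left(-115 + c{\left(5,-9 \right)}\right)^{2} = \left(-115 - 14\right)^{2} = \left(-129\right)^{2} = 16641$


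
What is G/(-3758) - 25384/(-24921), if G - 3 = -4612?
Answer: 210253961/93653118 ≈ 2.2450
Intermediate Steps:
G = -4609 (G = 3 - 4612 = -4609)
G/(-3758) - 25384/(-24921) = -4609/(-3758) - 25384/(-24921) = -4609*(-1/3758) - 25384*(-1/24921) = 4609/3758 + 25384/24921 = 210253961/93653118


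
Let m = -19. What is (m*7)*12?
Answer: -1596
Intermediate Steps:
(m*7)*12 = -19*7*12 = -133*12 = -1596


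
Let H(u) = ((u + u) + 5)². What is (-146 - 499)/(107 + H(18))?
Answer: -215/596 ≈ -0.36074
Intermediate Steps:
H(u) = (5 + 2*u)² (H(u) = (2*u + 5)² = (5 + 2*u)²)
(-146 - 499)/(107 + H(18)) = (-146 - 499)/(107 + (5 + 2*18)²) = -645/(107 + (5 + 36)²) = -645/(107 + 41²) = -645/(107 + 1681) = -645/1788 = -645*1/1788 = -215/596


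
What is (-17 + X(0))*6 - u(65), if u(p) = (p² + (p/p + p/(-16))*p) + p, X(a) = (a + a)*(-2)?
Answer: -67087/16 ≈ -4192.9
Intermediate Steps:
X(a) = -4*a (X(a) = (2*a)*(-2) = -4*a)
u(p) = p + p² + p*(1 - p/16) (u(p) = (p² + (1 + p*(-1/16))*p) + p = (p² + (1 - p/16)*p) + p = (p² + p*(1 - p/16)) + p = p + p² + p*(1 - p/16))
(-17 + X(0))*6 - u(65) = (-17 - 4*0)*6 - 65*(32 + 15*65)/16 = (-17 + 0)*6 - 65*(32 + 975)/16 = -17*6 - 65*1007/16 = -102 - 1*65455/16 = -102 - 65455/16 = -67087/16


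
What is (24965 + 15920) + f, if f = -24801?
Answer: 16084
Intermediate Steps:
(24965 + 15920) + f = (24965 + 15920) - 24801 = 40885 - 24801 = 16084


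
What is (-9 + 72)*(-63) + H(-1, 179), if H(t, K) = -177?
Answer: -4146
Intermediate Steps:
(-9 + 72)*(-63) + H(-1, 179) = (-9 + 72)*(-63) - 177 = 63*(-63) - 177 = -3969 - 177 = -4146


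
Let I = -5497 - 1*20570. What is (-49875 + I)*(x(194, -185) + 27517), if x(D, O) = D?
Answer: -2104428762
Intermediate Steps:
I = -26067 (I = -5497 - 20570 = -26067)
(-49875 + I)*(x(194, -185) + 27517) = (-49875 - 26067)*(194 + 27517) = -75942*27711 = -2104428762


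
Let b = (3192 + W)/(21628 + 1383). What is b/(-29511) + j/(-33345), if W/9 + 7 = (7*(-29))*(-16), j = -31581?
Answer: 264751497176/279553620645 ≈ 0.94705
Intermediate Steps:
W = 29169 (W = -63 + 9*((7*(-29))*(-16)) = -63 + 9*(-203*(-16)) = -63 + 9*3248 = -63 + 29232 = 29169)
b = 32361/23011 (b = (3192 + 29169)/(21628 + 1383) = 32361/23011 ≈ 1.4063)
b/(-29511) + j/(-33345) = (32361/23011)/(-29511) - 31581/(-33345) = (32361/23011)*(-1/29511) - 31581*(-1/33345) = -10787/226359207 + 3509/3705 = 264751497176/279553620645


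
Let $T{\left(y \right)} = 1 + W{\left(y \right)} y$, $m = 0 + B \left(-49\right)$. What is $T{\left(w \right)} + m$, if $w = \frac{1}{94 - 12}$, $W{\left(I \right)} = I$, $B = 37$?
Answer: $- \frac{12183887}{6724} \approx -1812.0$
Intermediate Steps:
$w = \frac{1}{82} \approx 0.012195$
$m = -1813$ ($m = 0 + 37 \left(-49\right) = 0 - 1813 = -1813$)
$T{\left(y \right)} = 1 + y^{2}$ ($T{\left(y \right)} = 1 + y y = 1 + y^{2}$)
$T{\left(w \right)} + m = \left(1 + \left(\frac{1}{82}\right)^{2}\right) - 1813 = \left(1 + \frac{1}{6724}\right) - 1813 = \frac{6725}{6724} - 1813 = - \frac{12183887}{6724}$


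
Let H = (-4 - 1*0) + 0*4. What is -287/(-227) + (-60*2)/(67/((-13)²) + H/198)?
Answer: -90789155/285793 ≈ -317.67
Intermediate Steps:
H = -4 (H = (-4 + 0) + 0 = -4 + 0 = -4)
-287/(-227) + (-60*2)/(67/((-13)²) + H/198) = -287/(-227) + (-60*2)/(67/((-13)²) - 4/198) = -287*(-1/227) - 120/(67/169 - 4*1/198) = 287/227 - 120/(67*(1/169) - 2/99) = 287/227 - 120/(67/169 - 2/99) = 287/227 - 120/6295/16731 = 287/227 - 120*16731/6295 = 287/227 - 401544/1259 = -90789155/285793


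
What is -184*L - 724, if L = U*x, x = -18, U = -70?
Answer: -232564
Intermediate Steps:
L = 1260 (L = -70*(-18) = 1260)
-184*L - 724 = -184*1260 - 724 = -231840 - 724 = -232564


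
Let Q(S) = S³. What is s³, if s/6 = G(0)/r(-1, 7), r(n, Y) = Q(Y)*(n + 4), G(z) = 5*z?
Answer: 0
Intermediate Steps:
r(n, Y) = Y³*(4 + n) (r(n, Y) = Y³*(n + 4) = Y³*(4 + n))
s = 0 (s = 6*((5*0)/((7³*(4 - 1)))) = 6*(0/((343*3))) = 6*(0/1029) = 6*(0*(1/1029)) = 6*0 = 0)
s³ = 0³ = 0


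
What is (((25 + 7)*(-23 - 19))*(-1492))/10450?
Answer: 1002624/5225 ≈ 191.89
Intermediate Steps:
(((25 + 7)*(-23 - 19))*(-1492))/10450 = ((32*(-42))*(-1492))*(1/10450) = -1344*(-1492)*(1/10450) = 2005248*(1/10450) = 1002624/5225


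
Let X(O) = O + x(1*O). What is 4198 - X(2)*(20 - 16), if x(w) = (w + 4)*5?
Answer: 4070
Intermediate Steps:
x(w) = 20 + 5*w (x(w) = (4 + w)*5 = 20 + 5*w)
X(O) = 20 + 6*O (X(O) = O + (20 + 5*(1*O)) = O + (20 + 5*O) = 20 + 6*O)
4198 - X(2)*(20 - 16) = 4198 - (20 + 6*2)*(20 - 16) = 4198 - (20 + 12)*4 = 4198 - 32*4 = 4198 - 1*128 = 4198 - 128 = 4070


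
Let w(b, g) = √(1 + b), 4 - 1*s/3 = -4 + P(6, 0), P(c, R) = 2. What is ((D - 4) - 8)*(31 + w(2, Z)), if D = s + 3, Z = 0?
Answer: 279 + 9*√3 ≈ 294.59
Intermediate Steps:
s = 18 (s = 12 - 3*(-4 + 2) = 12 - 3*(-2) = 12 + 6 = 18)
D = 21 (D = 18 + 3 = 21)
((D - 4) - 8)*(31 + w(2, Z)) = ((21 - 4) - 8)*(31 + √(1 + 2)) = (17 - 8)*(31 + √3) = 9*(31 + √3) = 279 + 9*√3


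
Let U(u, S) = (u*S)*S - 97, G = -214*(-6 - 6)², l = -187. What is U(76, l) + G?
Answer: 2626731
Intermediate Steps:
G = -30816 (G = -214*(-12)² = -214*144 = -30816)
U(u, S) = -97 + u*S² (U(u, S) = (S*u)*S - 97 = u*S² - 97 = -97 + u*S²)
U(76, l) + G = (-97 + 76*(-187)²) - 30816 = (-97 + 76*34969) - 30816 = (-97 + 2657644) - 30816 = 2657547 - 30816 = 2626731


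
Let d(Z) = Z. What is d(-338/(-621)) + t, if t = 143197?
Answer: 88925675/621 ≈ 1.4320e+5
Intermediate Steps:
d(-338/(-621)) + t = -338/(-621) + 143197 = -338*(-1/621) + 143197 = 338/621 + 143197 = 88925675/621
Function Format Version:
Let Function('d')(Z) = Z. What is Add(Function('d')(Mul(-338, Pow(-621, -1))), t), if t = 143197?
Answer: Rational(88925675, 621) ≈ 1.4320e+5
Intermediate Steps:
Add(Function('d')(Mul(-338, Pow(-621, -1))), t) = Add(Mul(-338, Pow(-621, -1)), 143197) = Add(Mul(-338, Rational(-1, 621)), 143197) = Add(Rational(338, 621), 143197) = Rational(88925675, 621)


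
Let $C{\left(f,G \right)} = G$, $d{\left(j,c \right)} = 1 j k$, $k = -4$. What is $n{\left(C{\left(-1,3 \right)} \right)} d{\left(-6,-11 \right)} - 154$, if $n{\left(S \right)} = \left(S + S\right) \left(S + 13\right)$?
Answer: $2150$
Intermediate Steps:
$d{\left(j,c \right)} = - 4 j$ ($d{\left(j,c \right)} = 1 j \left(-4\right) = j \left(-4\right) = - 4 j$)
$n{\left(S \right)} = 2 S \left(13 + S\right)$
$n{\left(C{\left(-1,3 \right)} \right)} d{\left(-6,-11 \right)} - 154 = 2 \cdot 3 \left(13 + 3\right) \left(\left(-4\right) \left(-6\right)\right) - 154 = 2 \cdot 3 \cdot 16 \cdot 24 - 154 = 96 \cdot 24 - 154 = 2304 - 154 = 2150$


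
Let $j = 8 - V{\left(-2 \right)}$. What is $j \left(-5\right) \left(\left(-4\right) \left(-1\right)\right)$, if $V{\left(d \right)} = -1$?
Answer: $-180$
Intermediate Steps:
$j = 9$ ($j = 8 - -1 = 8 + 1 = 9$)
$j \left(-5\right) \left(\left(-4\right) \left(-1\right)\right) = 9 \left(-5\right) \left(\left(-4\right) \left(-1\right)\right) = \left(-45\right) 4 = -180$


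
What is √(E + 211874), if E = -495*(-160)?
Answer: √291074 ≈ 539.51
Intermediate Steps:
E = 79200
√(E + 211874) = √(79200 + 211874) = √291074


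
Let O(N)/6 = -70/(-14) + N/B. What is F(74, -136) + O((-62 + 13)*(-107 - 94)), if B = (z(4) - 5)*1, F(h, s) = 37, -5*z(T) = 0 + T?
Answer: -293527/29 ≈ -10122.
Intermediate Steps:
z(T) = -T/5 (z(T) = -(0 + T)/5 = -T/5)
B = -29/5 (B = (-⅕*4 - 5)*1 = (-⅘ - 5)*1 = -29/5*1 = -29/5 ≈ -5.8000)
O(N) = 30 - 30*N/29 (O(N) = 6*(-70/(-14) + N/(-29/5)) = 6*(-70*(-1/14) + N*(-5/29)) = 6*(5 - 5*N/29) = 30 - 30*N/29)
F(74, -136) + O((-62 + 13)*(-107 - 94)) = 37 + (30 - 30*(-62 + 13)*(-107 - 94)/29) = 37 + (30 - (-1470)*(-201)/29) = 37 + (30 - 30/29*9849) = 37 + (30 - 295470/29) = 37 - 294600/29 = -293527/29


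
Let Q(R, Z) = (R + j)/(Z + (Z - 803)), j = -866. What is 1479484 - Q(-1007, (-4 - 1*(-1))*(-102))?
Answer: 282579571/191 ≈ 1.4795e+6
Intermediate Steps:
Q(R, Z) = (-866 + R)/(-803 + 2*Z) (Q(R, Z) = (R - 866)/(Z + (Z - 803)) = (-866 + R)/(Z + (-803 + Z)) = (-866 + R)/(-803 + 2*Z))
1479484 - Q(-1007, (-4 - 1*(-1))*(-102)) = 1479484 - (-866 - 1007)/(-803 + 2*((-4 - 1*(-1))*(-102))) = 1479484 - (-1873)/(-803 + 2*((-4 + 1)*(-102))) = 1479484 - (-1873)/(-803 + 2*(-3*(-102))) = 1479484 - (-1873)/(-803 + 2*306) = 1479484 - (-1873)/(-803 + 612) = 1479484 - (-1873)/(-191) = 1479484 - (-1)*(-1873)/191 = 1479484 - 1*1873/191 = 1479484 - 1873/191 = 282579571/191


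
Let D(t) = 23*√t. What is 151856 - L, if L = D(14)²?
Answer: 144450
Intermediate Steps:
L = 7406 (L = (23*√14)² = 7406)
151856 - L = 151856 - 1*7406 = 151856 - 7406 = 144450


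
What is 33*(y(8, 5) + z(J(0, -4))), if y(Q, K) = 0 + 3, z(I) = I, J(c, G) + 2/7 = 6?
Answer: 2013/7 ≈ 287.57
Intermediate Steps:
J(c, G) = 40/7 (J(c, G) = -2/7 + 6 = 40/7)
y(Q, K) = 3
33*(y(8, 5) + z(J(0, -4))) = 33*(3 + 40/7) = 33*(61/7) = 2013/7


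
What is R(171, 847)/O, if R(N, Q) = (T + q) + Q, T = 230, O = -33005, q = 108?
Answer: -237/6601 ≈ -0.035904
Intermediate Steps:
R(N, Q) = 338 + Q (R(N, Q) = (230 + 108) + Q = 338 + Q)
R(171, 847)/O = (338 + 847)/(-33005) = 1185*(-1/33005) = -237/6601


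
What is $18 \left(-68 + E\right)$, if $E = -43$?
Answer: $-1998$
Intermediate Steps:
$18 \left(-68 + E\right) = 18 \left(-68 - 43\right) = 18 \left(-111\right) = -1998$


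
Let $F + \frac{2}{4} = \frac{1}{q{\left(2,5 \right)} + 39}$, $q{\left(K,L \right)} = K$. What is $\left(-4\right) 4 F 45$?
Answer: $\frac{14040}{41} \approx 342.44$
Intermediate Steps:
$F = - \frac{39}{82}$ ($F = - \frac{1}{2} + \frac{1}{2 + 39} = - \frac{1}{2} + \frac{1}{41} = - \frac{39}{82} \approx -0.47561$)
$\left(-4\right) 4 F 45 = \left(-4\right) 4 \left(- \frac{39}{82}\right) 45 = \left(-16\right) \left(- \frac{39}{82}\right) 45 = \frac{312}{41} \cdot 45 = \frac{14040}{41}$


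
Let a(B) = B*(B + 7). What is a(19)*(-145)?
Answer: -71630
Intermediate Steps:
a(B) = B*(7 + B)
a(19)*(-145) = (19*(7 + 19))*(-145) = (19*26)*(-145) = 494*(-145) = -71630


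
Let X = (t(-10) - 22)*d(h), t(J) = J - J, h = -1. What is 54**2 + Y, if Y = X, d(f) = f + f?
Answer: 2960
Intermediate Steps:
t(J) = 0
d(f) = 2*f
X = 44 (X = (0 - 22)*(2*(-1)) = -22*(-2) = 44)
Y = 44
54**2 + Y = 54**2 + 44 = 2916 + 44 = 2960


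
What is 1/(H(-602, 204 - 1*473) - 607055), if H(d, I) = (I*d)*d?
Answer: -1/98093731 ≈ -1.0194e-8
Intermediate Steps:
H(d, I) = I*d²
1/(H(-602, 204 - 1*473) - 607055) = 1/((204 - 1*473)*(-602)² - 607055) = 1/((204 - 473)*362404 - 607055) = 1/(-269*362404 - 607055) = 1/(-97486676 - 607055) = 1/(-98093731) = -1/98093731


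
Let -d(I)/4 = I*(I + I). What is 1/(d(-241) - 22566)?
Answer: -1/487214 ≈ -2.0525e-6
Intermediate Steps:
d(I) = -8*I² (d(I) = -4*I*(I + I) = -4*I*2*I = -8*I²)
1/(d(-241) - 22566) = 1/(-8*(-241)² - 22566) = 1/(-8*58081 - 22566) = 1/(-464648 - 22566) = 1/(-487214) = -1/487214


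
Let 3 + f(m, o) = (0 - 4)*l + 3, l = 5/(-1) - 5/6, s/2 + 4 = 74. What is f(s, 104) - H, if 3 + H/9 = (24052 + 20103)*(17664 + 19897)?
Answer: -44779660634/3 ≈ -1.4927e+10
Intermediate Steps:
s = 140 (s = -8 + 2*74 = -8 + 148 = 140)
l = -35/6 (l = 5*(-1) - 5*⅙ = -5 - ⅚ = -35/6 ≈ -5.8333)
H = 14926553568 (H = -27 + 9*((24052 + 20103)*(17664 + 19897)) = -27 + 9*(44155*37561) = -27 + 9*1658505955 = -27 + 14926553595 = 14926553568)
f(m, o) = 70/3 (f(m, o) = -3 + ((0 - 4)*(-35/6) + 3) = -3 + (-4*(-35/6) + 3) = -3 + (70/3 + 3) = -3 + 79/3 = 70/3)
f(s, 104) - H = 70/3 - 1*14926553568 = 70/3 - 14926553568 = -44779660634/3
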